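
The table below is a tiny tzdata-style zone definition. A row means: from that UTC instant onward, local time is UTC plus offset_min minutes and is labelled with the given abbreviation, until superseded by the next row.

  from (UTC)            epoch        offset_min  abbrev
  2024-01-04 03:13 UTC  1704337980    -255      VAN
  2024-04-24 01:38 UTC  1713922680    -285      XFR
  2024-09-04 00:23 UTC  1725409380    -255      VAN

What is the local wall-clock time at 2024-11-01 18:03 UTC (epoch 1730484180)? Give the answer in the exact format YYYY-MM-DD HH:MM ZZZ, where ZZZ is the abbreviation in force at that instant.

Query: 2024-11-01 18:03 UTC
Rule 3/3 (VAN, -04:15): 2024-09-04 00:23 UTC ≤ query < +∞
18·60 + 3 - 255 = 828 min
828 = 0·1440 + 828; 828 = 13·60 + 48 → 13:48, same day
→ 2024-11-01 13:48 VAN

2024-11-01 13:48 VAN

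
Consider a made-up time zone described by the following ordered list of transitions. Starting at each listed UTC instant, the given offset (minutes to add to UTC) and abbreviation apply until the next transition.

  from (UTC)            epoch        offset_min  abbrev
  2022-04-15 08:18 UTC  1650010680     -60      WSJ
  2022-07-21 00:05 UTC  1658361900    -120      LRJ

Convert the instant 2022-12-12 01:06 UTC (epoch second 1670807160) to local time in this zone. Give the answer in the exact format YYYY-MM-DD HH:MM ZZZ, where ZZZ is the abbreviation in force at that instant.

2022-12-11 23:06 LRJ

Query: 2022-12-12 01:06 UTC
Rule 2/2 (LRJ, -02:00): 2022-07-21 00:05 UTC ≤ query < +∞
1·60 + 6 - 120 = -54 min
-54 = -1·1440 + 1386; 1386 = 23·60 + 6 → 23:06, 2022-12-12 - 1 day = 2022-12-11
→ 2022-12-11 23:06 LRJ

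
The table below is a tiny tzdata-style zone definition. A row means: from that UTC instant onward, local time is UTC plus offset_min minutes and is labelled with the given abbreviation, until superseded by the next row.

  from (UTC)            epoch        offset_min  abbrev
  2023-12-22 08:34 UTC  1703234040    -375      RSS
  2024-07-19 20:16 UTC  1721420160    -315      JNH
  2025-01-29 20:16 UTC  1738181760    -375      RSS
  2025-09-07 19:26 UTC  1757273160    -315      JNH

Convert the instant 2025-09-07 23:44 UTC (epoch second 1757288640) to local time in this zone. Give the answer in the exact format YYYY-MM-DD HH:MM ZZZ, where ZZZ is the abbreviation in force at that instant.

2025-09-07 18:29 JNH

Query: 2025-09-07 23:44 UTC
Rule 4/4 (JNH, -05:15): 2025-09-07 19:26 UTC ≤ query < +∞
23·60 + 44 - 315 = 1109 min
1109 = 0·1440 + 1109; 1109 = 18·60 + 29 → 18:29, same day
→ 2025-09-07 18:29 JNH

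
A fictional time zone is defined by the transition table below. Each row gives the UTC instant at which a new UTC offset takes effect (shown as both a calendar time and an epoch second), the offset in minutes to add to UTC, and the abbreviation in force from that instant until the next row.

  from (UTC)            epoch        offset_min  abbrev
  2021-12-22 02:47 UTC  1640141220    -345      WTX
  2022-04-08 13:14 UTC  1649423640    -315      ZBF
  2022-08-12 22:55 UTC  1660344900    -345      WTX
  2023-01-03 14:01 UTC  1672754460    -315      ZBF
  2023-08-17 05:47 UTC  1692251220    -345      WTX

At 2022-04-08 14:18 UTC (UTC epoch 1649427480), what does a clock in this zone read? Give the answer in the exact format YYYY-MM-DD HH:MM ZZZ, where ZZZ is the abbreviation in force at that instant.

2022-04-08 09:03 ZBF

Query: 2022-04-08 14:18 UTC
Rule 2/5 (ZBF, -05:15): 2022-04-08 13:14 UTC ≤ query < 2022-08-12 22:55 UTC
14·60 + 18 - 315 = 543 min
543 = 0·1440 + 543; 543 = 9·60 + 3 → 09:03, same day
→ 2022-04-08 09:03 ZBF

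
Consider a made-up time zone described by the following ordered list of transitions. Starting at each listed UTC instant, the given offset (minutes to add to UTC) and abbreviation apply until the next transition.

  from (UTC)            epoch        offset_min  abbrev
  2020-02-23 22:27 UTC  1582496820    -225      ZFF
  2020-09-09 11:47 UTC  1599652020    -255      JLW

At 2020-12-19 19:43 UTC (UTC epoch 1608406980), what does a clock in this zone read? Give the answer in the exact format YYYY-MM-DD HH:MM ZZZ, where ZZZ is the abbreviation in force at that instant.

Query: 2020-12-19 19:43 UTC
Rule 2/2 (JLW, -04:15): 2020-09-09 11:47 UTC ≤ query < +∞
19·60 + 43 - 255 = 928 min
928 = 0·1440 + 928; 928 = 15·60 + 28 → 15:28, same day
→ 2020-12-19 15:28 JLW

2020-12-19 15:28 JLW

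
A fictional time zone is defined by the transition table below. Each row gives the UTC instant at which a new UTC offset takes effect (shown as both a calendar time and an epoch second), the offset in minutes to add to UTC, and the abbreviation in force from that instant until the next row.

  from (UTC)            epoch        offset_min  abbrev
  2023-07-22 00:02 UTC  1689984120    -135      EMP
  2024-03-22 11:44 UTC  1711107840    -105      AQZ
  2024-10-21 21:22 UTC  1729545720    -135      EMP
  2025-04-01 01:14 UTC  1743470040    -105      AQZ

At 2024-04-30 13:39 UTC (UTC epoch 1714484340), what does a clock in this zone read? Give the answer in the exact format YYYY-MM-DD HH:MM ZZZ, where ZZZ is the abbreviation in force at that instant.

Query: 2024-04-30 13:39 UTC
Rule 2/4 (AQZ, -01:45): 2024-03-22 11:44 UTC ≤ query < 2024-10-21 21:22 UTC
13·60 + 39 - 105 = 714 min
714 = 0·1440 + 714; 714 = 11·60 + 54 → 11:54, same day
→ 2024-04-30 11:54 AQZ

2024-04-30 11:54 AQZ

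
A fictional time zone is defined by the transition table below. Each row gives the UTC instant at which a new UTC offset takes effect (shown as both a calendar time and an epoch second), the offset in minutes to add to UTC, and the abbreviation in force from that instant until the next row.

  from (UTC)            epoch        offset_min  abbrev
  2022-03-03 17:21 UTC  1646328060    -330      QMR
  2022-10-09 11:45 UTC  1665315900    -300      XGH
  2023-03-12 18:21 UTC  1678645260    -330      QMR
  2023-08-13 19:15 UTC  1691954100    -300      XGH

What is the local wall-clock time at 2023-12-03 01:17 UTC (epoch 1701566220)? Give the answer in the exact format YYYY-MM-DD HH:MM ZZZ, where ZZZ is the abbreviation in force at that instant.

2023-12-02 20:17 XGH

Query: 2023-12-03 01:17 UTC
Rule 4/4 (XGH, -05:00): 2023-08-13 19:15 UTC ≤ query < +∞
1·60 + 17 - 300 = -223 min
-223 = -1·1440 + 1217; 1217 = 20·60 + 17 → 20:17, 2023-12-03 - 1 day = 2023-12-02
→ 2023-12-02 20:17 XGH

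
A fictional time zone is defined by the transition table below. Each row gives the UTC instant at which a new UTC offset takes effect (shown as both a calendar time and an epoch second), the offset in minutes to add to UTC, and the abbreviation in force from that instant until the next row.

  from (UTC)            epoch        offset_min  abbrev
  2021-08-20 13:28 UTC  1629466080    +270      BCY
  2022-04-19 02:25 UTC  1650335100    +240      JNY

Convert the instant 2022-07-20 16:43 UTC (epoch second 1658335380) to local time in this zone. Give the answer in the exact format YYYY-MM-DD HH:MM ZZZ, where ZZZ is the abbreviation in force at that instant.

2022-07-20 20:43 JNY

Query: 2022-07-20 16:43 UTC
Rule 2/2 (JNY, +04:00): 2022-04-19 02:25 UTC ≤ query < +∞
16·60 + 43 + 240 = 1243 min
1243 = 0·1440 + 1243; 1243 = 20·60 + 43 → 20:43, same day
→ 2022-07-20 20:43 JNY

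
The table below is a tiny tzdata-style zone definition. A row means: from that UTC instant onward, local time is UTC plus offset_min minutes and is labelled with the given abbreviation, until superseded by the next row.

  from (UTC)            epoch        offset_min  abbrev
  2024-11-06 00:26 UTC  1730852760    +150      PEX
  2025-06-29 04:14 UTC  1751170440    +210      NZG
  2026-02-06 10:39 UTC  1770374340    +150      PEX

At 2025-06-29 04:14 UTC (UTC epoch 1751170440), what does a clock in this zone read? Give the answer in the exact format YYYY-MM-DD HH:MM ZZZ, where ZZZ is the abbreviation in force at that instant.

Query: 2025-06-29 04:14 UTC
Rule 2/3 (NZG, +03:30): 2025-06-29 04:14 UTC ≤ query < 2026-02-06 10:39 UTC
4·60 + 14 + 210 = 464 min
464 = 0·1440 + 464; 464 = 7·60 + 44 → 07:44, same day
→ 2025-06-29 07:44 NZG

2025-06-29 07:44 NZG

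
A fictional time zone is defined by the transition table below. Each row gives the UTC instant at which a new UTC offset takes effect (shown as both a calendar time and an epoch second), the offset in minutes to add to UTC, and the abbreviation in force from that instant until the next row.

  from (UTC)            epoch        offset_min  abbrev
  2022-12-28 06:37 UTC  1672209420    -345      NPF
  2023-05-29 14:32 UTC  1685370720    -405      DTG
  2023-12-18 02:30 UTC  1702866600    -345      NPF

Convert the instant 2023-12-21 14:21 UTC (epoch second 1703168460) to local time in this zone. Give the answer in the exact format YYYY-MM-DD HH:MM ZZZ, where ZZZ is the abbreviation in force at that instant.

Query: 2023-12-21 14:21 UTC
Rule 3/3 (NPF, -05:45): 2023-12-18 02:30 UTC ≤ query < +∞
14·60 + 21 - 345 = 516 min
516 = 0·1440 + 516; 516 = 8·60 + 36 → 08:36, same day
→ 2023-12-21 08:36 NPF

2023-12-21 08:36 NPF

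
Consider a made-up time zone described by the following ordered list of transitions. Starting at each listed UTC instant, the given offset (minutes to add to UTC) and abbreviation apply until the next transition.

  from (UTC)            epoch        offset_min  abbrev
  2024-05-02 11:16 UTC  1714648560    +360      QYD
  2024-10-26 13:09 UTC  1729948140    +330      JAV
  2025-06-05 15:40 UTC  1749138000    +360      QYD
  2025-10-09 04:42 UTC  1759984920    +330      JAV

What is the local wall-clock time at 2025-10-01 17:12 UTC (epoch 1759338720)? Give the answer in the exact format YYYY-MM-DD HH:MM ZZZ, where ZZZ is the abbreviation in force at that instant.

2025-10-01 23:12 QYD

Query: 2025-10-01 17:12 UTC
Rule 3/4 (QYD, +06:00): 2025-06-05 15:40 UTC ≤ query < 2025-10-09 04:42 UTC
17·60 + 12 + 360 = 1392 min
1392 = 0·1440 + 1392; 1392 = 23·60 + 12 → 23:12, same day
→ 2025-10-01 23:12 QYD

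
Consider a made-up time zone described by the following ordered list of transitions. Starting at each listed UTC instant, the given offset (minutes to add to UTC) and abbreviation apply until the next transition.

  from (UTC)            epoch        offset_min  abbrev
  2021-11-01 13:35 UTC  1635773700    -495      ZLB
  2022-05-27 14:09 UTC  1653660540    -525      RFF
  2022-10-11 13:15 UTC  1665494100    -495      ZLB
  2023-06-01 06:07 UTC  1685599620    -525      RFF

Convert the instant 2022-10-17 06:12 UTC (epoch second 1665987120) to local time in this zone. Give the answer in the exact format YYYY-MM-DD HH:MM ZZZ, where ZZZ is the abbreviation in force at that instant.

Query: 2022-10-17 06:12 UTC
Rule 3/4 (ZLB, -08:15): 2022-10-11 13:15 UTC ≤ query < 2023-06-01 06:07 UTC
6·60 + 12 - 495 = -123 min
-123 = -1·1440 + 1317; 1317 = 21·60 + 57 → 21:57, 2022-10-17 - 1 day = 2022-10-16
→ 2022-10-16 21:57 ZLB

2022-10-16 21:57 ZLB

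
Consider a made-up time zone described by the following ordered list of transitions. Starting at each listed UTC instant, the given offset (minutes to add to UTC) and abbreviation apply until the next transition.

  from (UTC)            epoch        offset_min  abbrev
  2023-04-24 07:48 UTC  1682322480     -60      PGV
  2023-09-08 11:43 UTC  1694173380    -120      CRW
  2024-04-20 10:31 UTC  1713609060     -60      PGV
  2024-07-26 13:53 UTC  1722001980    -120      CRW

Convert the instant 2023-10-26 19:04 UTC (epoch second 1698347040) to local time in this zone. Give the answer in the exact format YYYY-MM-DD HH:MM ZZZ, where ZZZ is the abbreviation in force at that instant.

Query: 2023-10-26 19:04 UTC
Rule 2/4 (CRW, -02:00): 2023-09-08 11:43 UTC ≤ query < 2024-04-20 10:31 UTC
19·60 + 4 - 120 = 1024 min
1024 = 0·1440 + 1024; 1024 = 17·60 + 4 → 17:04, same day
→ 2023-10-26 17:04 CRW

2023-10-26 17:04 CRW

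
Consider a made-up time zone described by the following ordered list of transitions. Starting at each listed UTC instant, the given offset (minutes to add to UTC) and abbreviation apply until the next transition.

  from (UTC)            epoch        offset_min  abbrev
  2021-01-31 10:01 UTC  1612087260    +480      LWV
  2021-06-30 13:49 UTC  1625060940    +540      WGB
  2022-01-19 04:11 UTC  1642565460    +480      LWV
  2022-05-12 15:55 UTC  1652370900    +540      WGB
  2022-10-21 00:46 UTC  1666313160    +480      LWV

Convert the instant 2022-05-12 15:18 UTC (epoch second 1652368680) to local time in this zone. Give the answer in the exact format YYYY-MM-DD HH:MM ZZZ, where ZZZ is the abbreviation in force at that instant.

Query: 2022-05-12 15:18 UTC
Rule 3/5 (LWV, +08:00): 2022-01-19 04:11 UTC ≤ query < 2022-05-12 15:55 UTC
15·60 + 18 + 480 = 1398 min
1398 = 0·1440 + 1398; 1398 = 23·60 + 18 → 23:18, same day
→ 2022-05-12 23:18 LWV

2022-05-12 23:18 LWV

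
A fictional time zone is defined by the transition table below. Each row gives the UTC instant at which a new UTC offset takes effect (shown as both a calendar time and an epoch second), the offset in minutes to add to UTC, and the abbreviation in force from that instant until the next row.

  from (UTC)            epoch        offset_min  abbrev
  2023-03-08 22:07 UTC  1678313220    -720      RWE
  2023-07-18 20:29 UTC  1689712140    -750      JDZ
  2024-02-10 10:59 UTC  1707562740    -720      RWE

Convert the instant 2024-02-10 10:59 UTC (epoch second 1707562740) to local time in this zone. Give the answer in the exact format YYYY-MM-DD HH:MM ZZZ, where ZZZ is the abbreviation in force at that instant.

2024-02-09 22:59 RWE

Query: 2024-02-10 10:59 UTC
Rule 3/3 (RWE, -12:00): 2024-02-10 10:59 UTC ≤ query < +∞
10·60 + 59 - 720 = -61 min
-61 = -1·1440 + 1379; 1379 = 22·60 + 59 → 22:59, 2024-02-10 - 1 day = 2024-02-09
→ 2024-02-09 22:59 RWE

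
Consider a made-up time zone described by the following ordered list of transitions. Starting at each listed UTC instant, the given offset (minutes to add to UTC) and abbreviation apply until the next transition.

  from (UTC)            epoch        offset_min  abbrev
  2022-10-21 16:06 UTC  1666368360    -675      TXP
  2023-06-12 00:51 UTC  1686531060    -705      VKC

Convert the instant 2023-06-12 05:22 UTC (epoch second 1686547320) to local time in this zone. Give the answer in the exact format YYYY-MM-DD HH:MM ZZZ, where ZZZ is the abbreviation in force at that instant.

Query: 2023-06-12 05:22 UTC
Rule 2/2 (VKC, -11:45): 2023-06-12 00:51 UTC ≤ query < +∞
5·60 + 22 - 705 = -383 min
-383 = -1·1440 + 1057; 1057 = 17·60 + 37 → 17:37, 2023-06-12 - 1 day = 2023-06-11
→ 2023-06-11 17:37 VKC

2023-06-11 17:37 VKC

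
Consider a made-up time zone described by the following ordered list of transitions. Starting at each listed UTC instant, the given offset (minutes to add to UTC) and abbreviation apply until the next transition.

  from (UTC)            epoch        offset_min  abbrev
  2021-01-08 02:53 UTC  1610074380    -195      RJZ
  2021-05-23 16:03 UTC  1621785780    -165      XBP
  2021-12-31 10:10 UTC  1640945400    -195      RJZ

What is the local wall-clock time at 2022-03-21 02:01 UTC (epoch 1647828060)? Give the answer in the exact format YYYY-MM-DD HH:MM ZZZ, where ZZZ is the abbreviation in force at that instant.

2022-03-20 22:46 RJZ

Query: 2022-03-21 02:01 UTC
Rule 3/3 (RJZ, -03:15): 2021-12-31 10:10 UTC ≤ query < +∞
2·60 + 1 - 195 = -74 min
-74 = -1·1440 + 1366; 1366 = 22·60 + 46 → 22:46, 2022-03-21 - 1 day = 2022-03-20
→ 2022-03-20 22:46 RJZ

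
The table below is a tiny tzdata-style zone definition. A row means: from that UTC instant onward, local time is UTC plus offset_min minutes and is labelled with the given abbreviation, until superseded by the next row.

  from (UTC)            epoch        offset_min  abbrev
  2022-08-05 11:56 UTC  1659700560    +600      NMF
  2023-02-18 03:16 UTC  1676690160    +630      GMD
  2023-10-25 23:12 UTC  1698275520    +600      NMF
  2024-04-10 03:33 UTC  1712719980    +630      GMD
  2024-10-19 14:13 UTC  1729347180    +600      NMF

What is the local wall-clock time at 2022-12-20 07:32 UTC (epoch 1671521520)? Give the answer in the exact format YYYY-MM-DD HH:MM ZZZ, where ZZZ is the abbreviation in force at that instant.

Query: 2022-12-20 07:32 UTC
Rule 1/5 (NMF, +10:00): 2022-08-05 11:56 UTC ≤ query < 2023-02-18 03:16 UTC
7·60 + 32 + 600 = 1052 min
1052 = 0·1440 + 1052; 1052 = 17·60 + 32 → 17:32, same day
→ 2022-12-20 17:32 NMF

2022-12-20 17:32 NMF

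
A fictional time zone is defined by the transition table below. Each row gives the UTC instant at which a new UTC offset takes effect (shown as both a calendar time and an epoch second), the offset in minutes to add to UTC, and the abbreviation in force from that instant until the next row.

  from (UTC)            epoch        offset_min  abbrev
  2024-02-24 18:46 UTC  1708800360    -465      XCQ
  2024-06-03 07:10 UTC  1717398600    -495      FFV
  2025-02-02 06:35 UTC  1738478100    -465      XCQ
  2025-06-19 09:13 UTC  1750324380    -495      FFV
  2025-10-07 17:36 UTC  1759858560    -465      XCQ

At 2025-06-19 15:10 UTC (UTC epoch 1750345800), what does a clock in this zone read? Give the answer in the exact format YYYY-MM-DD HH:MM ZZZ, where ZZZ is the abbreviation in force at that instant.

Query: 2025-06-19 15:10 UTC
Rule 4/5 (FFV, -08:15): 2025-06-19 09:13 UTC ≤ query < 2025-10-07 17:36 UTC
15·60 + 10 - 495 = 415 min
415 = 0·1440 + 415; 415 = 6·60 + 55 → 06:55, same day
→ 2025-06-19 06:55 FFV

2025-06-19 06:55 FFV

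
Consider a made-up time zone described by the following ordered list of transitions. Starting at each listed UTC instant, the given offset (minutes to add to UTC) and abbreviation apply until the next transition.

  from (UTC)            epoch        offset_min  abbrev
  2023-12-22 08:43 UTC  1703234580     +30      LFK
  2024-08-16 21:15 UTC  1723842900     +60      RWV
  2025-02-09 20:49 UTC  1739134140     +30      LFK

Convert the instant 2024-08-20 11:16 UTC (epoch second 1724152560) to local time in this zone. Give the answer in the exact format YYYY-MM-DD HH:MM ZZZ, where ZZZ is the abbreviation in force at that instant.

2024-08-20 12:16 RWV

Query: 2024-08-20 11:16 UTC
Rule 2/3 (RWV, +01:00): 2024-08-16 21:15 UTC ≤ query < 2025-02-09 20:49 UTC
11·60 + 16 + 60 = 736 min
736 = 0·1440 + 736; 736 = 12·60 + 16 → 12:16, same day
→ 2024-08-20 12:16 RWV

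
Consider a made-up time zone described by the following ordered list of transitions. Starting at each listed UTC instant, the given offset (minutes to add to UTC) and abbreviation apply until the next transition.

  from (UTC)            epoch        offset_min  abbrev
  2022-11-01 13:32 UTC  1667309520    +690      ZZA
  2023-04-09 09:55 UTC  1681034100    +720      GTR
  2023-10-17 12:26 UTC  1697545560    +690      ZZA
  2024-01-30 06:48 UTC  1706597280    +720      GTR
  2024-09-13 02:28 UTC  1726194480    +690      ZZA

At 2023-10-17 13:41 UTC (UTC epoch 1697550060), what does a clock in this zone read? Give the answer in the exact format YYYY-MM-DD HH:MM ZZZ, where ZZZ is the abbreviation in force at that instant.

Query: 2023-10-17 13:41 UTC
Rule 3/5 (ZZA, +11:30): 2023-10-17 12:26 UTC ≤ query < 2024-01-30 06:48 UTC
13·60 + 41 + 690 = 1511 min
1511 = 1·1440 + 71; 71 = 1·60 + 11 → 01:11, 2023-10-17 + 1 day = 2023-10-18
→ 2023-10-18 01:11 ZZA

2023-10-18 01:11 ZZA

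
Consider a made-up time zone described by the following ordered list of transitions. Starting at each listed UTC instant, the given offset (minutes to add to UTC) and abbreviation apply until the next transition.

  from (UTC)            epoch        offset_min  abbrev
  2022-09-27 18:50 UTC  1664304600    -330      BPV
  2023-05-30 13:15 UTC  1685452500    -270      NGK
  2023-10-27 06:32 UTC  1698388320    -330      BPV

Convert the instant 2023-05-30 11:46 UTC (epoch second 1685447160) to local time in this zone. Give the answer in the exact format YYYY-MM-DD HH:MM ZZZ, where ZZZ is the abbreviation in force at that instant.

Query: 2023-05-30 11:46 UTC
Rule 1/3 (BPV, -05:30): 2022-09-27 18:50 UTC ≤ query < 2023-05-30 13:15 UTC
11·60 + 46 - 330 = 376 min
376 = 0·1440 + 376; 376 = 6·60 + 16 → 06:16, same day
→ 2023-05-30 06:16 BPV

2023-05-30 06:16 BPV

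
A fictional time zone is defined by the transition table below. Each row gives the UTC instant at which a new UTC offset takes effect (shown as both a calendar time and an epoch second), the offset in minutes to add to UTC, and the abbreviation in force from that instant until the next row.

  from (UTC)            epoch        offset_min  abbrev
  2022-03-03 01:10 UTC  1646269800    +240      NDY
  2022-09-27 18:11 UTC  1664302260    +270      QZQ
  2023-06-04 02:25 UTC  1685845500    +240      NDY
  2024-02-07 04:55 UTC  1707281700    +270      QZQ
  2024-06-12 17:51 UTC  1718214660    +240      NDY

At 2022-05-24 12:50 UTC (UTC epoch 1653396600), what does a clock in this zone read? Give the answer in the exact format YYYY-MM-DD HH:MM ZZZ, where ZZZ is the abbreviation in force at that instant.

Query: 2022-05-24 12:50 UTC
Rule 1/5 (NDY, +04:00): 2022-03-03 01:10 UTC ≤ query < 2022-09-27 18:11 UTC
12·60 + 50 + 240 = 1010 min
1010 = 0·1440 + 1010; 1010 = 16·60 + 50 → 16:50, same day
→ 2022-05-24 16:50 NDY

2022-05-24 16:50 NDY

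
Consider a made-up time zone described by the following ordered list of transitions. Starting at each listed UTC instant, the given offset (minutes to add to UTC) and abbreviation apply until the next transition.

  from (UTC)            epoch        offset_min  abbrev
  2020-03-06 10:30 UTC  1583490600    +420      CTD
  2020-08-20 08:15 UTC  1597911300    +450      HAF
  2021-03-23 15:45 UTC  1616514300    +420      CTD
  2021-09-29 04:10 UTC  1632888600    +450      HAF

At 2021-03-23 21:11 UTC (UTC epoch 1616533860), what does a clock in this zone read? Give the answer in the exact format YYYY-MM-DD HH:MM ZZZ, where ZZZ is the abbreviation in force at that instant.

Query: 2021-03-23 21:11 UTC
Rule 3/4 (CTD, +07:00): 2021-03-23 15:45 UTC ≤ query < 2021-09-29 04:10 UTC
21·60 + 11 + 420 = 1691 min
1691 = 1·1440 + 251; 251 = 4·60 + 11 → 04:11, 2021-03-23 + 1 day = 2021-03-24
→ 2021-03-24 04:11 CTD

2021-03-24 04:11 CTD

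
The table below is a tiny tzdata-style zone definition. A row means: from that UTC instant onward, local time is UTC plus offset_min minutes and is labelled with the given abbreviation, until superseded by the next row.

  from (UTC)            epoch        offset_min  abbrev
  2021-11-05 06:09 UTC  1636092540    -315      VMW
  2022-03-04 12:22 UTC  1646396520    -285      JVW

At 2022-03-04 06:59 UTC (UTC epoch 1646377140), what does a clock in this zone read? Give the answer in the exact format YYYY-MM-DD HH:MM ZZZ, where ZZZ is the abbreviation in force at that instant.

2022-03-04 01:44 VMW

Query: 2022-03-04 06:59 UTC
Rule 1/2 (VMW, -05:15): 2021-11-05 06:09 UTC ≤ query < 2022-03-04 12:22 UTC
6·60 + 59 - 315 = 104 min
104 = 0·1440 + 104; 104 = 1·60 + 44 → 01:44, same day
→ 2022-03-04 01:44 VMW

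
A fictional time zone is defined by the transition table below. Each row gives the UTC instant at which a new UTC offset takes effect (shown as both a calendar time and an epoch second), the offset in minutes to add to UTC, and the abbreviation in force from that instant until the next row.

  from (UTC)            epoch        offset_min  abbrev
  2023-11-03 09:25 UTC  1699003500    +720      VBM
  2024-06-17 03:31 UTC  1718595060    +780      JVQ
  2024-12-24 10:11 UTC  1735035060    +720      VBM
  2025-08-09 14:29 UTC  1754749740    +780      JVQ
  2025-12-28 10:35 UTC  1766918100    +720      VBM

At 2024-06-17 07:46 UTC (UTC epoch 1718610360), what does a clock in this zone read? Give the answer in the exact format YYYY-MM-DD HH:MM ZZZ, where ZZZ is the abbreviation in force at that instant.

2024-06-17 20:46 JVQ

Query: 2024-06-17 07:46 UTC
Rule 2/5 (JVQ, +13:00): 2024-06-17 03:31 UTC ≤ query < 2024-12-24 10:11 UTC
7·60 + 46 + 780 = 1246 min
1246 = 0·1440 + 1246; 1246 = 20·60 + 46 → 20:46, same day
→ 2024-06-17 20:46 JVQ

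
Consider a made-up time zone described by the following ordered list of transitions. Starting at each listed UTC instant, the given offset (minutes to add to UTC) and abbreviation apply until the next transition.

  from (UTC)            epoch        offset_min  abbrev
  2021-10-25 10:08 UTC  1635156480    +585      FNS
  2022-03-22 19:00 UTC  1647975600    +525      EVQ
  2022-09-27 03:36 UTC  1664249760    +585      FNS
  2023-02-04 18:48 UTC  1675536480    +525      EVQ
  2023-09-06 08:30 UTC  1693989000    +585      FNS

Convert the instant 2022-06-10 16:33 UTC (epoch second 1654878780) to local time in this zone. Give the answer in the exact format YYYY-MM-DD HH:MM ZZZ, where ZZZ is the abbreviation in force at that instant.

2022-06-11 01:18 EVQ

Query: 2022-06-10 16:33 UTC
Rule 2/5 (EVQ, +08:45): 2022-03-22 19:00 UTC ≤ query < 2022-09-27 03:36 UTC
16·60 + 33 + 525 = 1518 min
1518 = 1·1440 + 78; 78 = 1·60 + 18 → 01:18, 2022-06-10 + 1 day = 2022-06-11
→ 2022-06-11 01:18 EVQ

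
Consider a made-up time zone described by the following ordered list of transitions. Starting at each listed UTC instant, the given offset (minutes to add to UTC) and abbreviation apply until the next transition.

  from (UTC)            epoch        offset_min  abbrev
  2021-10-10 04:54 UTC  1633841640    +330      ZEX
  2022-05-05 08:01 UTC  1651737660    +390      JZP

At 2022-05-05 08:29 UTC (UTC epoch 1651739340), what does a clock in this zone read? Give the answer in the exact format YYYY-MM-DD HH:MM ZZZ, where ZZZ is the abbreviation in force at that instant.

2022-05-05 14:59 JZP

Query: 2022-05-05 08:29 UTC
Rule 2/2 (JZP, +06:30): 2022-05-05 08:01 UTC ≤ query < +∞
8·60 + 29 + 390 = 899 min
899 = 0·1440 + 899; 899 = 14·60 + 59 → 14:59, same day
→ 2022-05-05 14:59 JZP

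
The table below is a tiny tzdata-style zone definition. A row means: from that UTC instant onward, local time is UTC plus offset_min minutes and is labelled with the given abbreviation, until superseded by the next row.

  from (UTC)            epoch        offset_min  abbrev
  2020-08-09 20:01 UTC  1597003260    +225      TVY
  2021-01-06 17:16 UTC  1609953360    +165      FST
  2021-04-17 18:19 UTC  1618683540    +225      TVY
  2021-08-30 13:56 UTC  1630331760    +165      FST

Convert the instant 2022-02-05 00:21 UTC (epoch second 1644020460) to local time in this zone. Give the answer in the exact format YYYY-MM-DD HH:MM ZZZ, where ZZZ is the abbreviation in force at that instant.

2022-02-05 03:06 FST

Query: 2022-02-05 00:21 UTC
Rule 4/4 (FST, +02:45): 2021-08-30 13:56 UTC ≤ query < +∞
0·60 + 21 + 165 = 186 min
186 = 0·1440 + 186; 186 = 3·60 + 6 → 03:06, same day
→ 2022-02-05 03:06 FST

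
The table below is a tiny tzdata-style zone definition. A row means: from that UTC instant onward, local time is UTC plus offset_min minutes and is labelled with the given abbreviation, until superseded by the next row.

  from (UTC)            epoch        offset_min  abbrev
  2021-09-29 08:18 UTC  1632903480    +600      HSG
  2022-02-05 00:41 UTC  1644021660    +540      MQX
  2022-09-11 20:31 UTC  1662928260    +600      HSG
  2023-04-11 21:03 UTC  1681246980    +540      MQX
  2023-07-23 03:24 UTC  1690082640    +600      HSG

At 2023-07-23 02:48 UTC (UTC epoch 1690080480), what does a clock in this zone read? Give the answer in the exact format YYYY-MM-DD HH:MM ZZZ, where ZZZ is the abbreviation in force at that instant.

2023-07-23 11:48 MQX

Query: 2023-07-23 02:48 UTC
Rule 4/5 (MQX, +09:00): 2023-04-11 21:03 UTC ≤ query < 2023-07-23 03:24 UTC
2·60 + 48 + 540 = 708 min
708 = 0·1440 + 708; 708 = 11·60 + 48 → 11:48, same day
→ 2023-07-23 11:48 MQX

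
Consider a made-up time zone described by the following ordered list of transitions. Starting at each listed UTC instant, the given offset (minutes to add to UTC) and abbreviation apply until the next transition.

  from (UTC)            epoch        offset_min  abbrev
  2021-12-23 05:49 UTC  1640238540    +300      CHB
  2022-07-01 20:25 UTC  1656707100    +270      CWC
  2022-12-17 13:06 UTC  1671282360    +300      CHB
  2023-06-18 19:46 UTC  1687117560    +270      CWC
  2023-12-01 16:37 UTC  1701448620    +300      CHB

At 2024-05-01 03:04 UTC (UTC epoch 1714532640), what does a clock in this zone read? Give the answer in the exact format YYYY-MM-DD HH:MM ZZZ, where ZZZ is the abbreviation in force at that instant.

Query: 2024-05-01 03:04 UTC
Rule 5/5 (CHB, +05:00): 2023-12-01 16:37 UTC ≤ query < +∞
3·60 + 4 + 300 = 484 min
484 = 0·1440 + 484; 484 = 8·60 + 4 → 08:04, same day
→ 2024-05-01 08:04 CHB

2024-05-01 08:04 CHB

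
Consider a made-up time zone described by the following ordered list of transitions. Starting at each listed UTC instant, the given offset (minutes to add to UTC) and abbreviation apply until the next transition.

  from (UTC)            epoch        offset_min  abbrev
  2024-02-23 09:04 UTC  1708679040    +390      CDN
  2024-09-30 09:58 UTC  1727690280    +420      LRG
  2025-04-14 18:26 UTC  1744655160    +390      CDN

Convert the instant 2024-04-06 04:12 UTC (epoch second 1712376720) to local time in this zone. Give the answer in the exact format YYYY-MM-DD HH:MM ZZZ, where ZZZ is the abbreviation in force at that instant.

2024-04-06 10:42 CDN

Query: 2024-04-06 04:12 UTC
Rule 1/3 (CDN, +06:30): 2024-02-23 09:04 UTC ≤ query < 2024-09-30 09:58 UTC
4·60 + 12 + 390 = 642 min
642 = 0·1440 + 642; 642 = 10·60 + 42 → 10:42, same day
→ 2024-04-06 10:42 CDN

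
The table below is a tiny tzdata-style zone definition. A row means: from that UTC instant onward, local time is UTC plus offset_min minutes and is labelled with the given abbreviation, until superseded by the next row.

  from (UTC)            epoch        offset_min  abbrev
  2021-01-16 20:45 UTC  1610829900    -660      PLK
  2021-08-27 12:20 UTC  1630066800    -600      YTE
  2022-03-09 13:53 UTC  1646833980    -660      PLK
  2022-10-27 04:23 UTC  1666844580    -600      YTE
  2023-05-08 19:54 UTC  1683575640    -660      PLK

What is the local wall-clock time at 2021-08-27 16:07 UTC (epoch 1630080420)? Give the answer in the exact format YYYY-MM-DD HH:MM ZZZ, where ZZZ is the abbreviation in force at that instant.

2021-08-27 06:07 YTE

Query: 2021-08-27 16:07 UTC
Rule 2/5 (YTE, -10:00): 2021-08-27 12:20 UTC ≤ query < 2022-03-09 13:53 UTC
16·60 + 7 - 600 = 367 min
367 = 0·1440 + 367; 367 = 6·60 + 7 → 06:07, same day
→ 2021-08-27 06:07 YTE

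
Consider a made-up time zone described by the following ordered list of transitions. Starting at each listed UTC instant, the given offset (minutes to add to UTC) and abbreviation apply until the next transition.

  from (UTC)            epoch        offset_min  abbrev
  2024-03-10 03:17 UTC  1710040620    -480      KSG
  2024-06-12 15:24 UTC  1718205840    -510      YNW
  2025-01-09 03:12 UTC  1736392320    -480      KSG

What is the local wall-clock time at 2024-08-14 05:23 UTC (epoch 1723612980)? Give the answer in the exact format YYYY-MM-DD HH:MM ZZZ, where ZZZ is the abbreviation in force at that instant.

2024-08-13 20:53 YNW

Query: 2024-08-14 05:23 UTC
Rule 2/3 (YNW, -08:30): 2024-06-12 15:24 UTC ≤ query < 2025-01-09 03:12 UTC
5·60 + 23 - 510 = -187 min
-187 = -1·1440 + 1253; 1253 = 20·60 + 53 → 20:53, 2024-08-14 - 1 day = 2024-08-13
→ 2024-08-13 20:53 YNW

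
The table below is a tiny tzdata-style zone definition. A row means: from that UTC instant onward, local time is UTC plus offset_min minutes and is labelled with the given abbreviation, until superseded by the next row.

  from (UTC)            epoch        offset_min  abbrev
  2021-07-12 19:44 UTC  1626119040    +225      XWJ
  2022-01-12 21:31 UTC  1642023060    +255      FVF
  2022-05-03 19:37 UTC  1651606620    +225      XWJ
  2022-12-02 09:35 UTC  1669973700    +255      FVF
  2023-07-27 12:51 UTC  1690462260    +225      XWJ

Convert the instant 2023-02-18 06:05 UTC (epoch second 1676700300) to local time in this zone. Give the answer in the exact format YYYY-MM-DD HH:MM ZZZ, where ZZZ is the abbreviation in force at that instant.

2023-02-18 10:20 FVF

Query: 2023-02-18 06:05 UTC
Rule 4/5 (FVF, +04:15): 2022-12-02 09:35 UTC ≤ query < 2023-07-27 12:51 UTC
6·60 + 5 + 255 = 620 min
620 = 0·1440 + 620; 620 = 10·60 + 20 → 10:20, same day
→ 2023-02-18 10:20 FVF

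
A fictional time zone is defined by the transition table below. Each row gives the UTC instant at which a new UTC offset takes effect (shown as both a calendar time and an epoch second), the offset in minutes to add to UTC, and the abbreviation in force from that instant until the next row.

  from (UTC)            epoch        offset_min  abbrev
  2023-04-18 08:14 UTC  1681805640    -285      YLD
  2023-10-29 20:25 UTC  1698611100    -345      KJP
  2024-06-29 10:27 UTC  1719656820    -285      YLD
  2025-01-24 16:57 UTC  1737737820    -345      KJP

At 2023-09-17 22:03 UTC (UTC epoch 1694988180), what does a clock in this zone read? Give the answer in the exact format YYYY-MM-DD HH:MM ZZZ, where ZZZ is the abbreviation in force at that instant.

Query: 2023-09-17 22:03 UTC
Rule 1/4 (YLD, -04:45): 2023-04-18 08:14 UTC ≤ query < 2023-10-29 20:25 UTC
22·60 + 3 - 285 = 1038 min
1038 = 0·1440 + 1038; 1038 = 17·60 + 18 → 17:18, same day
→ 2023-09-17 17:18 YLD

2023-09-17 17:18 YLD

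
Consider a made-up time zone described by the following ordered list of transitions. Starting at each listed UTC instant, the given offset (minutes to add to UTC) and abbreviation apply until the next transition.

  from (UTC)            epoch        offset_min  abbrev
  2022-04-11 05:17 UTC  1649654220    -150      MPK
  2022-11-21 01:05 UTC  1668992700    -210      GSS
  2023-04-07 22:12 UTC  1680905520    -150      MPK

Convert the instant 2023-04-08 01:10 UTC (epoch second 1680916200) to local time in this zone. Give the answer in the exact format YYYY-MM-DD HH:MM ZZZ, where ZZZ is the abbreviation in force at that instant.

2023-04-07 22:40 MPK

Query: 2023-04-08 01:10 UTC
Rule 3/3 (MPK, -02:30): 2023-04-07 22:12 UTC ≤ query < +∞
1·60 + 10 - 150 = -80 min
-80 = -1·1440 + 1360; 1360 = 22·60 + 40 → 22:40, 2023-04-08 - 1 day = 2023-04-07
→ 2023-04-07 22:40 MPK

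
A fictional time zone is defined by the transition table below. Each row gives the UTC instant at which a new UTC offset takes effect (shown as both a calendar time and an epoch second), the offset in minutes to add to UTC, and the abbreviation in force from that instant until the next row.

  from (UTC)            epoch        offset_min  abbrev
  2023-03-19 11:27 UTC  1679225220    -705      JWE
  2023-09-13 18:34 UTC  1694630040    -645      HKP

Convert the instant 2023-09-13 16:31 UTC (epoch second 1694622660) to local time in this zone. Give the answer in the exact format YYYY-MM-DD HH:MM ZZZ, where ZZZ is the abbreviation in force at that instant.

Query: 2023-09-13 16:31 UTC
Rule 1/2 (JWE, -11:45): 2023-03-19 11:27 UTC ≤ query < 2023-09-13 18:34 UTC
16·60 + 31 - 705 = 286 min
286 = 0·1440 + 286; 286 = 4·60 + 46 → 04:46, same day
→ 2023-09-13 04:46 JWE

2023-09-13 04:46 JWE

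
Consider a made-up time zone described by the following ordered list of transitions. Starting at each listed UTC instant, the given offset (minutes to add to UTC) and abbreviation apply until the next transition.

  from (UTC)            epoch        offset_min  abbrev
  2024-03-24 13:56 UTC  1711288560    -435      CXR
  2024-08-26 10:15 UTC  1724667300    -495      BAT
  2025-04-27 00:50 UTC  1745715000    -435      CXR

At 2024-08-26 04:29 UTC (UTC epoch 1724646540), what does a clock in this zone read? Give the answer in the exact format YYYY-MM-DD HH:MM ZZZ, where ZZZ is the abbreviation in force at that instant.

2024-08-25 21:14 CXR

Query: 2024-08-26 04:29 UTC
Rule 1/3 (CXR, -07:15): 2024-03-24 13:56 UTC ≤ query < 2024-08-26 10:15 UTC
4·60 + 29 - 435 = -166 min
-166 = -1·1440 + 1274; 1274 = 21·60 + 14 → 21:14, 2024-08-26 - 1 day = 2024-08-25
→ 2024-08-25 21:14 CXR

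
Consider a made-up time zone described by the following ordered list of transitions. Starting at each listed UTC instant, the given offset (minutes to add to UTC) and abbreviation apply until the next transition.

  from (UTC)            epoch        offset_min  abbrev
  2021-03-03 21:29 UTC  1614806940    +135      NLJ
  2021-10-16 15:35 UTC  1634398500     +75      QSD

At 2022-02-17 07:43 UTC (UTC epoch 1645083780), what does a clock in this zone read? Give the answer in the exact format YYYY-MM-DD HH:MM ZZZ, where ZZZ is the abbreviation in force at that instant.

Query: 2022-02-17 07:43 UTC
Rule 2/2 (QSD, +01:15): 2021-10-16 15:35 UTC ≤ query < +∞
7·60 + 43 + 75 = 538 min
538 = 0·1440 + 538; 538 = 8·60 + 58 → 08:58, same day
→ 2022-02-17 08:58 QSD

2022-02-17 08:58 QSD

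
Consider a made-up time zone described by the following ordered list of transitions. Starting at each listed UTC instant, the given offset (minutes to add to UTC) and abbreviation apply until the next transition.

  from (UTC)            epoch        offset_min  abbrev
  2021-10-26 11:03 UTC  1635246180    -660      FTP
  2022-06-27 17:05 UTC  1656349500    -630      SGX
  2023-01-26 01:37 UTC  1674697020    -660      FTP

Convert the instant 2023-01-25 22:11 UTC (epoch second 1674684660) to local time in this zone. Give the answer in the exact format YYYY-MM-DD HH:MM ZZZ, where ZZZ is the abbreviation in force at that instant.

Query: 2023-01-25 22:11 UTC
Rule 2/3 (SGX, -10:30): 2022-06-27 17:05 UTC ≤ query < 2023-01-26 01:37 UTC
22·60 + 11 - 630 = 701 min
701 = 0·1440 + 701; 701 = 11·60 + 41 → 11:41, same day
→ 2023-01-25 11:41 SGX

2023-01-25 11:41 SGX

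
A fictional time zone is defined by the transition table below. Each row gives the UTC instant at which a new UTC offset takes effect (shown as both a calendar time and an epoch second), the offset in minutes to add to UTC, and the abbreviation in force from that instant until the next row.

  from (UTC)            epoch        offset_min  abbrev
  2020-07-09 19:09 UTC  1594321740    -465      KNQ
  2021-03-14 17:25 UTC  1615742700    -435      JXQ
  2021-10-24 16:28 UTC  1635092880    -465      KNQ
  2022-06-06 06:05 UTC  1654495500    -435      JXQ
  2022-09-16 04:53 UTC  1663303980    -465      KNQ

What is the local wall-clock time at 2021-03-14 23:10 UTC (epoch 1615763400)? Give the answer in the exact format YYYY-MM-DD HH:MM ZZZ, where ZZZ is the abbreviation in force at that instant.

Query: 2021-03-14 23:10 UTC
Rule 2/5 (JXQ, -07:15): 2021-03-14 17:25 UTC ≤ query < 2021-10-24 16:28 UTC
23·60 + 10 - 435 = 955 min
955 = 0·1440 + 955; 955 = 15·60 + 55 → 15:55, same day
→ 2021-03-14 15:55 JXQ

2021-03-14 15:55 JXQ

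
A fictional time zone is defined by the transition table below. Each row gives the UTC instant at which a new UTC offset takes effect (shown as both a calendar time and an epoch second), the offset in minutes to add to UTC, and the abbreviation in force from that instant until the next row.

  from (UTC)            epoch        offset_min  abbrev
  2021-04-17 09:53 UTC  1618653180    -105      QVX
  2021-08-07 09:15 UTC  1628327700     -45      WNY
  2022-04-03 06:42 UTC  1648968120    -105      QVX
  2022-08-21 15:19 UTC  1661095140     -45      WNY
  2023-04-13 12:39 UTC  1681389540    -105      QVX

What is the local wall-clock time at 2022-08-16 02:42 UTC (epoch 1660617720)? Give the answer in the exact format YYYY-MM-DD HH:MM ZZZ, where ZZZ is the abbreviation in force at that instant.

Query: 2022-08-16 02:42 UTC
Rule 3/5 (QVX, -01:45): 2022-04-03 06:42 UTC ≤ query < 2022-08-21 15:19 UTC
2·60 + 42 - 105 = 57 min
57 = 0·1440 + 57; 57 = 0·60 + 57 → 00:57, same day
→ 2022-08-16 00:57 QVX

2022-08-16 00:57 QVX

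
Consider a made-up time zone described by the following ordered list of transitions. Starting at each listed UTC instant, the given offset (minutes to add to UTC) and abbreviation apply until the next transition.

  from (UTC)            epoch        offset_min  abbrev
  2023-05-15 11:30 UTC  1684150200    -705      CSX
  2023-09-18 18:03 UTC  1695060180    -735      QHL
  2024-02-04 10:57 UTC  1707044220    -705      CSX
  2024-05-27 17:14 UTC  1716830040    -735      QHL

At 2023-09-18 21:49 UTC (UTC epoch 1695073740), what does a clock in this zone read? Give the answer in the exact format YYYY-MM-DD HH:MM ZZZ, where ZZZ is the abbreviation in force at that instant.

2023-09-18 09:34 QHL

Query: 2023-09-18 21:49 UTC
Rule 2/4 (QHL, -12:15): 2023-09-18 18:03 UTC ≤ query < 2024-02-04 10:57 UTC
21·60 + 49 - 735 = 574 min
574 = 0·1440 + 574; 574 = 9·60 + 34 → 09:34, same day
→ 2023-09-18 09:34 QHL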